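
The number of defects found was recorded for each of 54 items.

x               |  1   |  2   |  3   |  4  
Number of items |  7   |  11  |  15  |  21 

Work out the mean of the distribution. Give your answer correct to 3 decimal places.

Values: 1, 2, 3, 4
Σfx = 7×1 + 11×2 + 15×3 + 21×4 = 158
n = Σf = 54
Mean = 158 / 54 = 2.9259

2.926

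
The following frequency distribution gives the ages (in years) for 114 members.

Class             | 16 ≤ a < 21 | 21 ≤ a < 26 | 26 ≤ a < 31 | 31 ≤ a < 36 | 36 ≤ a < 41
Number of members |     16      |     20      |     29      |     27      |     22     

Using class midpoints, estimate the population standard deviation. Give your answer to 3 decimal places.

Midpoints: 18.5, 23.5, 28.5, 33.5, 38.5
n = 114, Σfm = 3344, mean = 29.3333
Σfm² = 102986.5
Σf(m − x̄)² = Σfm² − (Σfm)²/n = 102986.5 − 3344²/114 = 4895.8333
Population variance = 4895.8333 / 114 = 42.9459
Standard deviation = √42.9459 = 6.5533

6.553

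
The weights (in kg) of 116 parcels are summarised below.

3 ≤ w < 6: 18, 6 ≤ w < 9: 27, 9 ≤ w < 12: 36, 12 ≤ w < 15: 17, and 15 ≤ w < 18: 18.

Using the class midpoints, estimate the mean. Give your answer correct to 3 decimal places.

Midpoints: 4.5, 7.5, 10.5, 13.5, 16.5
Σfm = 18×4.5 + 27×7.5 + 36×10.5 + 17×13.5 + 18×16.5 = 1188
n = Σf = 116
Mean = 1188 / 116 = 10.2414

10.241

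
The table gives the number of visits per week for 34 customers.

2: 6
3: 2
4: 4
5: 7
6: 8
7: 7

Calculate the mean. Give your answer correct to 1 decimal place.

Values: 2, 3, 4, 5, 6, 7
Σfx = 6×2 + 2×3 + 4×4 + 7×5 + 8×6 + 7×7 = 166
n = Σf = 34
Mean = 166 / 34 = 4.8824

4.9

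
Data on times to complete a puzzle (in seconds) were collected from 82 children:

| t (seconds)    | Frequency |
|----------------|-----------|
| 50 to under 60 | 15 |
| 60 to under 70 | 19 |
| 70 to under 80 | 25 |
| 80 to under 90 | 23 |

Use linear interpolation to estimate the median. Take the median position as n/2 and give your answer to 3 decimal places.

72.800

Cumulative frequencies: 15, 34, 59, 82
n = 82; position = n/2 = 41.
This falls in the class 70 to under 80: L = 70, F = 34, f = 25, h = 10.
Median ≈ 70 + ((41 − 34) / 25) × 10 = 72.8000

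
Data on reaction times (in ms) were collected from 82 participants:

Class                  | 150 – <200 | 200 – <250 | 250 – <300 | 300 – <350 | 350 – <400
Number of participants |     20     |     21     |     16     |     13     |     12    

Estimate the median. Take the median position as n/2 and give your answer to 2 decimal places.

Cumulative frequencies: 20, 41, 57, 70, 82
n = 82; position = n/2 = 41.
This falls in the class 200 – <250: L = 200, F = 20, f = 21, h = 50.
Median ≈ 200 + ((41 − 20) / 21) × 50 = 250.0000

250.00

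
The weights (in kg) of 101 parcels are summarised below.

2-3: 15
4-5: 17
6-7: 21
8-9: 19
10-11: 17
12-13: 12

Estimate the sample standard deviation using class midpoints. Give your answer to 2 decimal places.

3.19

Midpoints: 2.5, 4.5, 6.5, 8.5, 10.5, 12.5
n = 101, Σfm = 740.5, mean = 7.3317
Σfm² = 6447.25
Σf(m − x̄)² = Σfm² − (Σfm)²/n = 6447.25 − 740.5²/101 = 1018.1386
Sample variance = 1018.1386 / 100 = 10.1814
Standard deviation = √10.1814 = 3.1908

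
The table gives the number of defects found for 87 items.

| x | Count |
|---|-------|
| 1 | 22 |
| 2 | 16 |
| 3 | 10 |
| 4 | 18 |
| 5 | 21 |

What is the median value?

3

Cumulative frequencies: 22, 38, 48, 66, 87
n = 87, so the median is the value in position (n+1)/2 = 44.
Position 44 falls at value 3.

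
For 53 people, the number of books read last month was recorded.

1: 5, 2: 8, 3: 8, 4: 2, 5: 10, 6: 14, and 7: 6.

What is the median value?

5

Cumulative frequencies: 5, 13, 21, 23, 33, 47, 53
n = 53, so the median is the value in position (n+1)/2 = 27.
Position 27 falls at value 5.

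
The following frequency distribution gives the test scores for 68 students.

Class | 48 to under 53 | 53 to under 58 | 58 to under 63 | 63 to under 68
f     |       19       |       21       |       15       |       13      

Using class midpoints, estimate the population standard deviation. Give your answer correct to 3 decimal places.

5.385

Midpoints: 50.5, 55.5, 60.5, 65.5
n = 68, Σfm = 3884, mean = 57.1176
Σfm² = 223817
Σf(m − x̄)² = Σfm² − (Σfm)²/n = 223817 − 3884²/68 = 1972.0588
Population variance = 1972.0588 / 68 = 29.0009
Standard deviation = √29.0009 = 5.3852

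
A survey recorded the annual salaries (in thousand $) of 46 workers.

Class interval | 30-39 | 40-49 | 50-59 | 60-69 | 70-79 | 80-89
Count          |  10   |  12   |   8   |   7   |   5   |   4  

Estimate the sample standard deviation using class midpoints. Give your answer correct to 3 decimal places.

15.973

Midpoints: 34.5, 44.5, 54.5, 64.5, 74.5, 84.5
n = 46, Σfm = 2477, mean = 53.8478
Σfm² = 144861.5
Σf(m − x̄)² = Σfm² − (Σfm)²/n = 144861.5 − 2477²/46 = 11480.4348
Sample variance = 11480.4348 / 45 = 255.1208
Standard deviation = √255.1208 = 15.9725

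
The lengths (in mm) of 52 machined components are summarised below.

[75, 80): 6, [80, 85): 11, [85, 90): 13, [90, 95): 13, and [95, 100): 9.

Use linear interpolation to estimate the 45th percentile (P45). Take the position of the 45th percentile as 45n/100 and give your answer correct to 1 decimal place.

87.5

Cumulative frequencies: 6, 17, 30, 43, 52
n = 52; position = 45n/100 = 23.4.
This falls in the class [85, 90): L = 85, F = 17, f = 13, h = 5.
45th percentile ≈ 85 + ((23.4 − 17) / 13) × 5 = 87.4615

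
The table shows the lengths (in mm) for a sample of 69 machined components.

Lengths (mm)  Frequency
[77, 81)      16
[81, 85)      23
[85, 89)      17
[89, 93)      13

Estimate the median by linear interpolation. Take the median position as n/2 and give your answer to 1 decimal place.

Cumulative frequencies: 16, 39, 56, 69
n = 69; position = n/2 = 34.5.
This falls in the class [81, 85): L = 81, F = 16, f = 23, h = 4.
Median ≈ 81 + ((34.5 − 16) / 23) × 4 = 84.2174

84.2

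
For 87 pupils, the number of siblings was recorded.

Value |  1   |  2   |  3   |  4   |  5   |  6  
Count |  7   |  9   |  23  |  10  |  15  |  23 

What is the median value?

Cumulative frequencies: 7, 16, 39, 49, 64, 87
n = 87, so the median is the value in position (n+1)/2 = 44.
Position 44 falls at value 4.

4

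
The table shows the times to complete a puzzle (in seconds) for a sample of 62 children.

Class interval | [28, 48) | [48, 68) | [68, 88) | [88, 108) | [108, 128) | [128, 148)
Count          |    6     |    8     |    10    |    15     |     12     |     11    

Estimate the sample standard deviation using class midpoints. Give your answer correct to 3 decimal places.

Midpoints: 38, 58, 78, 98, 118, 138
n = 62, Σfm = 5876, mean = 94.7742
Σfm² = 617048
Σf(m − x̄)² = Σfm² − (Σfm)²/n = 617048 − 5876²/62 = 60154.8387
Sample variance = 60154.8387 / 61 = 986.1449
Standard deviation = √986.1449 = 31.4029

31.403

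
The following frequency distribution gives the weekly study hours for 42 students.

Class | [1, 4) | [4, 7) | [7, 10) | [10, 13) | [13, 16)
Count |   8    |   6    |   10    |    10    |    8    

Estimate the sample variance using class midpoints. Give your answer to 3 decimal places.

Midpoints: 2.5, 5.5, 8.5, 11.5, 14.5
n = 42, Σfm = 369, mean = 8.7857
Σfm² = 3958.5
Σf(m − x̄)² = Σfm² − (Σfm)²/n = 3958.5 − 369²/42 = 716.5714
Sample variance = 716.5714 / 41 = 17.4774

17.477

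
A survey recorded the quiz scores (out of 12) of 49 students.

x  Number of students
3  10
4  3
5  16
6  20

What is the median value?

5

Cumulative frequencies: 10, 13, 29, 49
n = 49, so the median is the value in position (n+1)/2 = 25.
Position 25 falls at value 5.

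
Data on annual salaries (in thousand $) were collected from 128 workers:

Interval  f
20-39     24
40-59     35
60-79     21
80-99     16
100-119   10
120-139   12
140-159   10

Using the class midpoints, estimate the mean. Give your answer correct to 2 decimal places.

Midpoints: 29.5, 49.5, 69.5, 89.5, 109.5, 129.5, 149.5
Σfm = 24×29.5 + 35×49.5 + 21×69.5 + 16×89.5 + 10×109.5 + 12×129.5 + 10×149.5 = 9476
n = Σf = 128
Mean = 9476 / 128 = 74.0312

74.03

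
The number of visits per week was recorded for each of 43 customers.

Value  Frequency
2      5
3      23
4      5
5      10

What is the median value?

Cumulative frequencies: 5, 28, 33, 43
n = 43, so the median is the value in position (n+1)/2 = 22.
Position 22 falls at value 3.

3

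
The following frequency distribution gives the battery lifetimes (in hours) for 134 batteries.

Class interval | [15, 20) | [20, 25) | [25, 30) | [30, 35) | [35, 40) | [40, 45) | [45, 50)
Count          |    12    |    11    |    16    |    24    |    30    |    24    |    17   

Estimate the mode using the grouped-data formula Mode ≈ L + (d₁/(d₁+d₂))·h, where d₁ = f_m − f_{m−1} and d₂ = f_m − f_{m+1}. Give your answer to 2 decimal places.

Modal class: [35, 40) (highest frequency 30).
d₁ = 30 − 24 = 6, d₂ = 30 − 24 = 6
Mode ≈ 35 + (6/(6+6)) × 5 = 35 + 2.5000 = 37.5000

37.50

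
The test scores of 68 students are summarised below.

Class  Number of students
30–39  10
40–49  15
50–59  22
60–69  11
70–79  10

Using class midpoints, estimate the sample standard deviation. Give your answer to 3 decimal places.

Midpoints: 34.5, 44.5, 54.5, 64.5, 74.5
n = 68, Σfm = 3666, mean = 53.9118
Σfm² = 208217
Σf(m − x̄)² = Σfm² − (Σfm)²/n = 208217 − 3666²/68 = 10576.4706
Sample variance = 10576.4706 / 67 = 157.8578
Standard deviation = √157.8578 = 12.5641

12.564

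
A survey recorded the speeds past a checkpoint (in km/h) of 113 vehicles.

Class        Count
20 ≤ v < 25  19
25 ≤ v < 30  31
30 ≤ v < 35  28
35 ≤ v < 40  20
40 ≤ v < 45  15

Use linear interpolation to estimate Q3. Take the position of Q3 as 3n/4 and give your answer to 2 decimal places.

36.69

Cumulative frequencies: 19, 50, 78, 98, 113
n = 113; position = 3n/4 = 84.75.
This falls in the class 35 ≤ v < 40: L = 35, F = 78, f = 20, h = 5.
Upper quartile ≈ 35 + ((84.75 − 78) / 20) × 5 = 36.6875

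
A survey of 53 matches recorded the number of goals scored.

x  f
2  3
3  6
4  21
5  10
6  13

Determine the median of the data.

4

Cumulative frequencies: 3, 9, 30, 40, 53
n = 53, so the median is the value in position (n+1)/2 = 27.
Position 27 falls at value 4.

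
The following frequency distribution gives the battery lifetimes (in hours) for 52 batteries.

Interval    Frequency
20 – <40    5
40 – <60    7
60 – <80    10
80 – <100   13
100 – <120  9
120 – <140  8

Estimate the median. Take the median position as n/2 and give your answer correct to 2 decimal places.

86.15

Cumulative frequencies: 5, 12, 22, 35, 44, 52
n = 52; position = n/2 = 26.
This falls in the class 80 – <100: L = 80, F = 22, f = 13, h = 20.
Median ≈ 80 + ((26 − 22) / 13) × 20 = 86.1538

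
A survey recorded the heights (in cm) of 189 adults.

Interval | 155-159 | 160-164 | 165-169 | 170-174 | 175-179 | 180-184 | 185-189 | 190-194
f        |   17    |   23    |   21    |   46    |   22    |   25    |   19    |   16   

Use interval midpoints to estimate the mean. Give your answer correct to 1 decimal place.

174.0

Midpoints: 157, 162, 167, 172, 177, 182, 187, 192
Σfm = 17×157 + 23×162 + 21×167 + 46×172 + 22×177 + 25×182 + 19×187 + 16×192 = 32883
n = Σf = 189
Mean = 32883 / 189 = 173.9841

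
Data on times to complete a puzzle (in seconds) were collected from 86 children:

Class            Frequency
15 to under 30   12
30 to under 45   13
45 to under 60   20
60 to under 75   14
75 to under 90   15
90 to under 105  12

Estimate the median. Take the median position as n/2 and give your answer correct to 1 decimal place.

Cumulative frequencies: 12, 25, 45, 59, 74, 86
n = 86; position = n/2 = 43.
This falls in the class 45 to under 60: L = 45, F = 25, f = 20, h = 15.
Median ≈ 45 + ((43 − 25) / 20) × 15 = 58.5000

58.5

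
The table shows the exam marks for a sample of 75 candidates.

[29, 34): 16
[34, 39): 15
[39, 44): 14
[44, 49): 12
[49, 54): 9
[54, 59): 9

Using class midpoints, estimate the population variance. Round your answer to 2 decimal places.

Midpoints: 31.5, 36.5, 41.5, 46.5, 51.5, 56.5
n = 75, Σfm = 3162.5, mean = 42.1667
Σfm² = 138518.75
Σf(m − x̄)² = Σfm² − (Σfm)²/n = 138518.75 − 3162.5²/75 = 5166.6667
Population variance = 5166.6667 / 75 = 68.8889

68.89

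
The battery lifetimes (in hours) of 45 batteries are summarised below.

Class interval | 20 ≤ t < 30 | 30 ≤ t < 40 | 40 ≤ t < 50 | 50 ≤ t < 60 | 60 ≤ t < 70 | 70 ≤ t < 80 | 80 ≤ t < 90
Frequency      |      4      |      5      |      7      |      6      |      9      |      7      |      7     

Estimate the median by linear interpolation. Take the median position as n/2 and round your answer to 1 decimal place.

Cumulative frequencies: 4, 9, 16, 22, 31, 38, 45
n = 45; position = n/2 = 22.5.
This falls in the class 60 ≤ t < 70: L = 60, F = 22, f = 9, h = 10.
Median ≈ 60 + ((22.5 − 22) / 9) × 10 = 60.5556

60.6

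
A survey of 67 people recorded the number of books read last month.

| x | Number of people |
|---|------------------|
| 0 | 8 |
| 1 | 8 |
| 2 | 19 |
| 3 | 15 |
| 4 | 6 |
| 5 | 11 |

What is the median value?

Cumulative frequencies: 8, 16, 35, 50, 56, 67
n = 67, so the median is the value in position (n+1)/2 = 34.
Position 34 falls at value 2.

2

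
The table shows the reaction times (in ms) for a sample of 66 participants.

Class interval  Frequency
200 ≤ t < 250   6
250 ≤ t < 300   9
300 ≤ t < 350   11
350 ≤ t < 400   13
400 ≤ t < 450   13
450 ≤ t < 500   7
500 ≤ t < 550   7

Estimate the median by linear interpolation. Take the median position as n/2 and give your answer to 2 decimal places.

Cumulative frequencies: 6, 15, 26, 39, 52, 59, 66
n = 66; position = n/2 = 33.
This falls in the class 350 ≤ t < 400: L = 350, F = 26, f = 13, h = 50.
Median ≈ 350 + ((33 − 26) / 13) × 50 = 376.9231

376.92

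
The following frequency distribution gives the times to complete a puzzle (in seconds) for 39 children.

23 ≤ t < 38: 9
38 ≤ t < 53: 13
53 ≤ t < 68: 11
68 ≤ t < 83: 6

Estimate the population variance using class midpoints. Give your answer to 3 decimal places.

224.852

Midpoints: 30.5, 45.5, 60.5, 75.5
n = 39, Σfm = 1984.5, mean = 50.8846
Σfm² = 109749.75
Σf(m − x̄)² = Σfm² − (Σfm)²/n = 109749.75 − 1984.5²/39 = 8769.2308
Population variance = 8769.2308 / 39 = 224.8521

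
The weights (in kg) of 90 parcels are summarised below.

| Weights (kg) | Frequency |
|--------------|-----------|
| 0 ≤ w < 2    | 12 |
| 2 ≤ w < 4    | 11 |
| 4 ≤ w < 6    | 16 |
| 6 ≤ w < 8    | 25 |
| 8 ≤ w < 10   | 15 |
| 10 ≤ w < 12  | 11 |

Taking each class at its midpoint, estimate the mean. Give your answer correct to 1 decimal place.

6.2

Midpoints: 1, 3, 5, 7, 9, 11
Σfm = 12×1 + 11×3 + 16×5 + 25×7 + 15×9 + 11×11 = 556
n = Σf = 90
Mean = 556 / 90 = 6.1778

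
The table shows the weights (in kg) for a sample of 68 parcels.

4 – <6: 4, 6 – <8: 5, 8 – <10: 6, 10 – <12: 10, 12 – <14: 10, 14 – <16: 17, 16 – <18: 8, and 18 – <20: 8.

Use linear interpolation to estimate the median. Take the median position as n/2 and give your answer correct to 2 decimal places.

Cumulative frequencies: 4, 9, 15, 25, 35, 52, 60, 68
n = 68; position = n/2 = 34.
This falls in the class 12 – <14: L = 12, F = 25, f = 10, h = 2.
Median ≈ 12 + ((34 − 25) / 10) × 2 = 13.8000

13.80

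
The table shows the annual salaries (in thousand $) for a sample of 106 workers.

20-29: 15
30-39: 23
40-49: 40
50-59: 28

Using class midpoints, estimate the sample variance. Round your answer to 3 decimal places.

100.099

Midpoints: 24.5, 34.5, 44.5, 54.5
n = 106, Σfm = 4467, mean = 42.1415
Σfm² = 198756.5
Σf(m − x̄)² = Σfm² − (Σfm)²/n = 198756.5 − 4467²/106 = 10510.3774
Sample variance = 10510.3774 / 105 = 100.0988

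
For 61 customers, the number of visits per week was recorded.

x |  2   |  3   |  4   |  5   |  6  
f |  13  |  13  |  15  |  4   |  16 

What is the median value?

4

Cumulative frequencies: 13, 26, 41, 45, 61
n = 61, so the median is the value in position (n+1)/2 = 31.
Position 31 falls at value 4.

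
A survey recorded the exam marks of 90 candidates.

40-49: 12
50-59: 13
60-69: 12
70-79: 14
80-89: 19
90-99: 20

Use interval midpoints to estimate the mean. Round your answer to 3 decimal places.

Midpoints: 44.5, 54.5, 64.5, 74.5, 84.5, 94.5
Σfm = 12×44.5 + 13×54.5 + 12×64.5 + 14×74.5 + 19×84.5 + 20×94.5 = 6555
n = Σf = 90
Mean = 6555 / 90 = 72.8333

72.833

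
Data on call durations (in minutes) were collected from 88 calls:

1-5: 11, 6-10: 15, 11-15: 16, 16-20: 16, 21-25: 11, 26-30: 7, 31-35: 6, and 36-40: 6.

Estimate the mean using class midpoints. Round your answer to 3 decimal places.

17.318

Midpoints: 3, 8, 13, 18, 23, 28, 33, 38
Σfm = 11×3 + 15×8 + 16×13 + 16×18 + 11×23 + 7×28 + 6×33 + 6×38 = 1524
n = Σf = 88
Mean = 1524 / 88 = 17.3182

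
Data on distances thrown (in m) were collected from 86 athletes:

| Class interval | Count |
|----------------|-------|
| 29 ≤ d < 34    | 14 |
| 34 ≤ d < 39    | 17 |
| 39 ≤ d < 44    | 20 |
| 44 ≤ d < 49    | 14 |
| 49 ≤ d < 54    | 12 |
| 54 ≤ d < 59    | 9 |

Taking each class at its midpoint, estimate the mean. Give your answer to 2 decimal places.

Midpoints: 31.5, 36.5, 41.5, 46.5, 51.5, 56.5
Σfm = 14×31.5 + 17×36.5 + 20×41.5 + 14×46.5 + 12×51.5 + 9×56.5 = 3669
n = Σf = 86
Mean = 3669 / 86 = 42.6628

42.66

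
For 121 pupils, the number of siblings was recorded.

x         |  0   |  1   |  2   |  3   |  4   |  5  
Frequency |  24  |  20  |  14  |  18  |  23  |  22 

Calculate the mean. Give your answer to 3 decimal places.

Values: 0, 1, 2, 3, 4, 5
Σfx = 24×0 + 20×1 + 14×2 + 18×3 + 23×4 + 22×5 = 304
n = Σf = 121
Mean = 304 / 121 = 2.5124

2.512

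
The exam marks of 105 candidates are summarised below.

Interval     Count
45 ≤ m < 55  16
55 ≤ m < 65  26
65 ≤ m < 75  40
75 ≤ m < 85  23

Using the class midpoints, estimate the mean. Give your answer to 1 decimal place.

66.7

Midpoints: 50, 60, 70, 80
Σfm = 16×50 + 26×60 + 40×70 + 23×80 = 7000
n = Σf = 105
Mean = 7000 / 105 = 66.6667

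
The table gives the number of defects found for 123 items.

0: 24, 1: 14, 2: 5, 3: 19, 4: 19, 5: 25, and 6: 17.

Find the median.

3

Cumulative frequencies: 24, 38, 43, 62, 81, 106, 123
n = 123, so the median is the value in position (n+1)/2 = 62.
Position 62 falls at value 3.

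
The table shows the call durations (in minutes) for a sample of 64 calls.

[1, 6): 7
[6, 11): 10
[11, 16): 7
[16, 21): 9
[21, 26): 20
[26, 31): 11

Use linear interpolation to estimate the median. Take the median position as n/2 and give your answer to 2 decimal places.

Cumulative frequencies: 7, 17, 24, 33, 53, 64
n = 64; position = n/2 = 32.
This falls in the class [16, 21): L = 16, F = 24, f = 9, h = 5.
Median ≈ 16 + ((32 − 24) / 9) × 5 = 20.4444

20.44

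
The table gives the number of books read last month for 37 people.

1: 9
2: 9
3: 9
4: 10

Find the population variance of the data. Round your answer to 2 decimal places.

Values: 1, 2, 3, 4
n = 37, Σfx = 94, mean = 2.5405
Σfx² = 286
Σf(x − x̄)² = Σfx² − (Σfx)²/n = 286 − 94²/37 = 47.1892
Population variance = 47.1892 / 37 = 1.2754

1.28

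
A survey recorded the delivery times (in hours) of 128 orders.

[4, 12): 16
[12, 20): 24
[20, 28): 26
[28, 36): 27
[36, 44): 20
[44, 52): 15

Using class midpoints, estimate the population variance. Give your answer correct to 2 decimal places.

Midpoints: 8, 16, 24, 32, 40, 48
n = 128, Σfm = 3520, mean = 27.5000
Σfm² = 116352
Σf(m − x̄)² = Σfm² − (Σfm)²/n = 116352 − 3520²/128 = 19552.0000
Population variance = 19552.0000 / 128 = 152.7500

152.75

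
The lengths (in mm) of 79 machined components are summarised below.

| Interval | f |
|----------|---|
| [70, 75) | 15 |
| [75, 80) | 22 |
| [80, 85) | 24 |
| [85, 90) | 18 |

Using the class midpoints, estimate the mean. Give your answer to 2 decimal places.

80.35

Midpoints: 72.5, 77.5, 82.5, 87.5
Σfm = 15×72.5 + 22×77.5 + 24×82.5 + 18×87.5 = 6347.5
n = Σf = 79
Mean = 6347.5 / 79 = 80.3481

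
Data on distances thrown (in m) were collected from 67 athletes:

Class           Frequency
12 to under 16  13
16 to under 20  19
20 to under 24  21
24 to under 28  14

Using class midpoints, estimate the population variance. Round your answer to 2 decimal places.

Midpoints: 14, 18, 22, 26
n = 67, Σfm = 1350, mean = 20.1493
Σfm² = 28332
Σf(m − x̄)² = Σfm² − (Σfm)²/n = 28332 − 1350²/67 = 1130.5075
Population variance = 1130.5075 / 67 = 16.8732

16.87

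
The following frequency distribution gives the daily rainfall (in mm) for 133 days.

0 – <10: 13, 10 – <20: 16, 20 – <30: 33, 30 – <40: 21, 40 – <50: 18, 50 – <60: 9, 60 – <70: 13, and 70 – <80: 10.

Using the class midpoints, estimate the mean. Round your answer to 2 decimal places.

Midpoints: 5, 15, 25, 35, 45, 55, 65, 75
Σfm = 13×5 + 16×15 + 33×25 + 21×35 + 18×45 + 9×55 + 13×65 + 10×75 = 4765
n = Σf = 133
Mean = 4765 / 133 = 35.8271

35.83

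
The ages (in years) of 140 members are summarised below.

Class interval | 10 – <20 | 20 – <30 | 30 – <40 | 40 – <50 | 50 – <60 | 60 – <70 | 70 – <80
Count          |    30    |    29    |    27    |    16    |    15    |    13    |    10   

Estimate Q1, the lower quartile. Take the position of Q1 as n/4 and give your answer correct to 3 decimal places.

21.724

Cumulative frequencies: 30, 59, 86, 102, 117, 130, 140
n = 140; position = n/4 = 35.
This falls in the class 20 – <30: L = 20, F = 30, f = 29, h = 10.
Lower quartile ≈ 20 + ((35 − 30) / 29) × 10 = 21.7241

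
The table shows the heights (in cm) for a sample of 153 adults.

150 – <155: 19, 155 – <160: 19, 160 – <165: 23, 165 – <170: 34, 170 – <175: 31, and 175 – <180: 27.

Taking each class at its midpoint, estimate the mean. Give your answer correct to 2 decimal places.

166.42

Midpoints: 152.5, 157.5, 162.5, 167.5, 172.5, 177.5
Σfm = 19×152.5 + 19×157.5 + 23×162.5 + 34×167.5 + 31×172.5 + 27×177.5 = 25462.5
n = Σf = 153
Mean = 25462.5 / 153 = 166.4216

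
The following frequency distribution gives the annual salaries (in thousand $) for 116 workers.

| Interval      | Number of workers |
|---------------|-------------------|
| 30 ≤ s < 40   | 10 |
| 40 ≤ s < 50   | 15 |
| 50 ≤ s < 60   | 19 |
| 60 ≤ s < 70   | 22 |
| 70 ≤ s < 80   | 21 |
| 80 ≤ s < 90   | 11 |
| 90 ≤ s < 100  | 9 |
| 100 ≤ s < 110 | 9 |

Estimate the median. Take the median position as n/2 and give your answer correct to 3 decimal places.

Cumulative frequencies: 10, 25, 44, 66, 87, 98, 107, 116
n = 116; position = n/2 = 58.
This falls in the class 60 ≤ s < 70: L = 60, F = 44, f = 22, h = 10.
Median ≈ 60 + ((58 − 44) / 22) × 10 = 66.3636

66.364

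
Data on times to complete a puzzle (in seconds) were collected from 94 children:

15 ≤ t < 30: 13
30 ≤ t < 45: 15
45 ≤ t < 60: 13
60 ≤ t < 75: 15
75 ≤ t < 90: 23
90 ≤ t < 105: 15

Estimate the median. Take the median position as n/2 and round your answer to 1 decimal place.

Cumulative frequencies: 13, 28, 41, 56, 79, 94
n = 94; position = n/2 = 47.
This falls in the class 60 ≤ t < 75: L = 60, F = 41, f = 15, h = 15.
Median ≈ 60 + ((47 − 41) / 15) × 15 = 66.0000

66.0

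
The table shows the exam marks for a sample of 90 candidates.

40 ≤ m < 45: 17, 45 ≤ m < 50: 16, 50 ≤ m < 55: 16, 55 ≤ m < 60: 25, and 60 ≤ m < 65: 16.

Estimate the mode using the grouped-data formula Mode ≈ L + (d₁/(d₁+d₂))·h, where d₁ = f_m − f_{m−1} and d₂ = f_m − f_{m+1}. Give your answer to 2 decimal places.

57.50

Modal class: 55 ≤ m < 60 (highest frequency 25).
d₁ = 25 − 16 = 9, d₂ = 25 − 16 = 9
Mode ≈ 55 + (9/(9+9)) × 5 = 55 + 2.5000 = 57.5000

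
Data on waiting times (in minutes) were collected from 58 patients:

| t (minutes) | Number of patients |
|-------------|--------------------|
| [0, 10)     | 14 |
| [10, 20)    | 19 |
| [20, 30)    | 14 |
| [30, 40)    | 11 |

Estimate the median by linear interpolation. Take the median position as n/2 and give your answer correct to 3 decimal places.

Cumulative frequencies: 14, 33, 47, 58
n = 58; position = n/2 = 29.
This falls in the class [10, 20): L = 10, F = 14, f = 19, h = 10.
Median ≈ 10 + ((29 − 14) / 19) × 10 = 17.8947

17.895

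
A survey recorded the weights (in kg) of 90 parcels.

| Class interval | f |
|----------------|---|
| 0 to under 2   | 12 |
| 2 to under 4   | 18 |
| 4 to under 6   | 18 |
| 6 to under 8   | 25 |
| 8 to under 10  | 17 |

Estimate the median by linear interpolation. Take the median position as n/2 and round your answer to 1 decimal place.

Cumulative frequencies: 12, 30, 48, 73, 90
n = 90; position = n/2 = 45.
This falls in the class 4 to under 6: L = 4, F = 30, f = 18, h = 2.
Median ≈ 4 + ((45 − 30) / 18) × 2 = 5.6667

5.7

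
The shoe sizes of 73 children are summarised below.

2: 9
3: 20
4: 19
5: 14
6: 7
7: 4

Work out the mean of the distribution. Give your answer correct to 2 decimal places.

4.03

Values: 2, 3, 4, 5, 6, 7
Σfx = 9×2 + 20×3 + 19×4 + 14×5 + 7×6 + 4×7 = 294
n = Σf = 73
Mean = 294 / 73 = 4.0274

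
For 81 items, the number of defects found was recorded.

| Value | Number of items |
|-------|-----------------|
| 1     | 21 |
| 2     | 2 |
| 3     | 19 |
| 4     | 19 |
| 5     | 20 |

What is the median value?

Cumulative frequencies: 21, 23, 42, 61, 81
n = 81, so the median is the value in position (n+1)/2 = 41.
Position 41 falls at value 3.

3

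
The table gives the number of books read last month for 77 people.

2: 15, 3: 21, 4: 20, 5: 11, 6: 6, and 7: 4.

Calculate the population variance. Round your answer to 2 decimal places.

Values: 2, 3, 4, 5, 6, 7
n = 77, Σfx = 292, mean = 3.7922
Σfx² = 1256
Σf(x − x̄)² = Σfx² − (Σfx)²/n = 1256 − 292²/77 = 148.6753
Population variance = 148.6753 / 77 = 1.9308

1.93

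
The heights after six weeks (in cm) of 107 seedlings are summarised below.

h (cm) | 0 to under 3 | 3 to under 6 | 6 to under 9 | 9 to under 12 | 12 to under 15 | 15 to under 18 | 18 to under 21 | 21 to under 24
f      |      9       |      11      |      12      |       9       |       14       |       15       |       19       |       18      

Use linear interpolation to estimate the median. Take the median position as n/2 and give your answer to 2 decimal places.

14.68

Cumulative frequencies: 9, 20, 32, 41, 55, 70, 89, 107
n = 107; position = n/2 = 53.5.
This falls in the class 12 to under 15: L = 12, F = 41, f = 14, h = 3.
Median ≈ 12 + ((53.5 − 41) / 14) × 3 = 14.6786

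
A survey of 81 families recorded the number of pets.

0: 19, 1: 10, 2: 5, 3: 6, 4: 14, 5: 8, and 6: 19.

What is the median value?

4

Cumulative frequencies: 19, 29, 34, 40, 54, 62, 81
n = 81, so the median is the value in position (n+1)/2 = 41.
Position 41 falls at value 4.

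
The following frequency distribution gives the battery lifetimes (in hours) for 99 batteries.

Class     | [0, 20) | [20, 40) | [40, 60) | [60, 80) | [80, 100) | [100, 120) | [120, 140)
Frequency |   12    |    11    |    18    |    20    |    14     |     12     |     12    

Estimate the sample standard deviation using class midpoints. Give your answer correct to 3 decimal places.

37.250

Midpoints: 10, 30, 50, 70, 90, 110, 130
n = 99, Σfm = 6890, mean = 69.5960
Σfm² = 615500
Σf(m − x̄)² = Σfm² − (Σfm)²/n = 615500 − 6890²/99 = 135983.8384
Sample variance = 135983.8384 / 98 = 1387.5902
Standard deviation = √1387.5902 = 37.2504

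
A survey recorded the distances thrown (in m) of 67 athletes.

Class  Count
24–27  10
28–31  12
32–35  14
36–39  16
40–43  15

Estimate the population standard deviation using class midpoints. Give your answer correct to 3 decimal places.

5.465

Midpoints: 25.5, 29.5, 33.5, 37.5, 41.5
n = 67, Σfm = 2300.5, mean = 34.3358
Σfm² = 80990.75
Σf(m − x̄)² = Σfm² − (Σfm)²/n = 80990.75 − 2300.5²/67 = 2001.1940
Population variance = 2001.1940 / 67 = 29.8686
Standard deviation = √29.8686 = 5.4652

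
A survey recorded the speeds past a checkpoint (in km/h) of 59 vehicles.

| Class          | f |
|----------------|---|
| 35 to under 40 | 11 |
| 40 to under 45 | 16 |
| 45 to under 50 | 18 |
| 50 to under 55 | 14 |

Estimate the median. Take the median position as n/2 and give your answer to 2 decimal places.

45.69

Cumulative frequencies: 11, 27, 45, 59
n = 59; position = n/2 = 29.5.
This falls in the class 45 to under 50: L = 45, F = 27, f = 18, h = 5.
Median ≈ 45 + ((29.5 − 27) / 18) × 5 = 45.6944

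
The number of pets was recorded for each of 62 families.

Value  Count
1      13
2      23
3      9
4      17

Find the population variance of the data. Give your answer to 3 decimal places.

1.217

Values: 1, 2, 3, 4
n = 62, Σfx = 154, mean = 2.4839
Σfx² = 458
Σf(x − x̄)² = Σfx² − (Σfx)²/n = 458 − 154²/62 = 75.4839
Population variance = 75.4839 / 62 = 1.2175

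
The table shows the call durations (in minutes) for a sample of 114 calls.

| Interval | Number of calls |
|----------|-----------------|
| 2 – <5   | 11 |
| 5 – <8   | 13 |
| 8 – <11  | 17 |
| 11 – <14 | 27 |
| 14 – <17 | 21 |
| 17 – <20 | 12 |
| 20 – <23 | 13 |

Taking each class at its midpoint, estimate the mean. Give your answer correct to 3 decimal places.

Midpoints: 3.5, 6.5, 9.5, 12.5, 15.5, 18.5, 21.5
Σfm = 11×3.5 + 13×6.5 + 17×9.5 + 27×12.5 + 21×15.5 + 12×18.5 + 13×21.5 = 1449
n = Σf = 114
Mean = 1449 / 114 = 12.7105

12.711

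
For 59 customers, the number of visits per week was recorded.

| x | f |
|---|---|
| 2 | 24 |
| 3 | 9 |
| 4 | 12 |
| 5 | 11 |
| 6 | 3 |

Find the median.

3

Cumulative frequencies: 24, 33, 45, 56, 59
n = 59, so the median is the value in position (n+1)/2 = 30.
Position 30 falls at value 3.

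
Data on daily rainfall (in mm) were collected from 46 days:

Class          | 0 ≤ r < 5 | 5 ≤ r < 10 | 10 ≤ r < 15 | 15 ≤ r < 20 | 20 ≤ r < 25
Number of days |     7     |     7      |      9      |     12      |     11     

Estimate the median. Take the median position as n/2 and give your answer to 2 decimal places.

15.00

Cumulative frequencies: 7, 14, 23, 35, 46
n = 46; position = n/2 = 23.
This falls in the class 10 ≤ r < 15: L = 10, F = 14, f = 9, h = 5.
Median ≈ 10 + ((23 − 14) / 9) × 5 = 15.0000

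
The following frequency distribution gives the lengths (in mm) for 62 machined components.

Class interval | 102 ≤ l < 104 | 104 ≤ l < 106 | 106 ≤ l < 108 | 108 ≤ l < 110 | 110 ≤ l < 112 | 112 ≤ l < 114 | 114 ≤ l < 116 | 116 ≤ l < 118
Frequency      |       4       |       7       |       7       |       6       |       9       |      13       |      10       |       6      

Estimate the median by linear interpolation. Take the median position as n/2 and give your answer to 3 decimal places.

Cumulative frequencies: 4, 11, 18, 24, 33, 46, 56, 62
n = 62; position = n/2 = 31.
This falls in the class 110 ≤ l < 112: L = 110, F = 24, f = 9, h = 2.
Median ≈ 110 + ((31 − 24) / 9) × 2 = 111.5556

111.556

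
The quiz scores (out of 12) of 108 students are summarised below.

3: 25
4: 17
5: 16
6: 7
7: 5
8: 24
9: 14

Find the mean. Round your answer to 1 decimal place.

5.7

Values: 3, 4, 5, 6, 7, 8, 9
Σfx = 25×3 + 17×4 + 16×5 + 7×6 + 5×7 + 24×8 + 14×9 = 618
n = Σf = 108
Mean = 618 / 108 = 5.7222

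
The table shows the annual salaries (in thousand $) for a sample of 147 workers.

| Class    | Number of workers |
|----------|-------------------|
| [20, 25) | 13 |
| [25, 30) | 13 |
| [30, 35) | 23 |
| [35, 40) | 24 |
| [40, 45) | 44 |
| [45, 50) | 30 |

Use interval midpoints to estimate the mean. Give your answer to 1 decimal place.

38.0

Midpoints: 22.5, 27.5, 32.5, 37.5, 42.5, 47.5
Σfm = 13×22.5 + 13×27.5 + 23×32.5 + 24×37.5 + 44×42.5 + 30×47.5 = 5592.5
n = Σf = 147
Mean = 5592.5 / 147 = 38.0442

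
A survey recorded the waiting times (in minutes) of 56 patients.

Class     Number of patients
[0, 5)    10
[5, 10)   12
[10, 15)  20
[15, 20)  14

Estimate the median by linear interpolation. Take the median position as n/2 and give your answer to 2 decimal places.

Cumulative frequencies: 10, 22, 42, 56
n = 56; position = n/2 = 28.
This falls in the class [10, 15): L = 10, F = 22, f = 20, h = 5.
Median ≈ 10 + ((28 − 22) / 20) × 5 = 11.5000

11.50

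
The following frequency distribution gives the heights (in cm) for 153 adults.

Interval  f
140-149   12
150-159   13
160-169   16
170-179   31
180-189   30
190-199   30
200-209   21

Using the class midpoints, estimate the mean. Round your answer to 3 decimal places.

Midpoints: 144.5, 154.5, 164.5, 174.5, 184.5, 194.5, 204.5
Σfm = 12×144.5 + 13×154.5 + 16×164.5 + 31×174.5 + 30×184.5 + 30×194.5 + 21×204.5 = 27448.5
n = Σf = 153
Mean = 27448.5 / 153 = 179.4020

179.402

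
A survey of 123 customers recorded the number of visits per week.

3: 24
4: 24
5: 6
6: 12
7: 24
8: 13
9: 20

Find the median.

6

Cumulative frequencies: 24, 48, 54, 66, 90, 103, 123
n = 123, so the median is the value in position (n+1)/2 = 62.
Position 62 falls at value 6.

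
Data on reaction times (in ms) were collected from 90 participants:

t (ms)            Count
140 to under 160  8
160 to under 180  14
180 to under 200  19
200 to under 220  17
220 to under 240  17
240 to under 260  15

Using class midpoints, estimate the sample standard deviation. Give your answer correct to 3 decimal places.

Midpoints: 150, 170, 190, 210, 230, 250
n = 90, Σfm = 18420, mean = 204.6667
Σfm² = 3857000
Σf(m − x̄)² = Σfm² − (Σfm)²/n = 3857000 − 18420²/90 = 87040.0000
Sample variance = 87040.0000 / 89 = 977.9775
Standard deviation = √977.9775 = 31.2726

31.273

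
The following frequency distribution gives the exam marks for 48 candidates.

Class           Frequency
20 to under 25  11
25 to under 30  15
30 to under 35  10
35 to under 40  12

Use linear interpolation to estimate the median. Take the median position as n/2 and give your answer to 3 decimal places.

Cumulative frequencies: 11, 26, 36, 48
n = 48; position = n/2 = 24.
This falls in the class 25 to under 30: L = 25, F = 11, f = 15, h = 5.
Median ≈ 25 + ((24 − 11) / 15) × 5 = 29.3333

29.333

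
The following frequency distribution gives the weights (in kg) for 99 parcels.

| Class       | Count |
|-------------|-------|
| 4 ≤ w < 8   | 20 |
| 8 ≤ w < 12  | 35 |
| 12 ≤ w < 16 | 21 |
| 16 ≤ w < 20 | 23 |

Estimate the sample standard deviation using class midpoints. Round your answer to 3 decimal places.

Midpoints: 6, 10, 14, 18
n = 99, Σfm = 1178, mean = 11.8990
Σfm² = 15788
Σf(m − x̄)² = Σfm² − (Σfm)²/n = 15788 − 1178²/99 = 1770.9899
Sample variance = 1770.9899 / 98 = 18.0713
Standard deviation = √18.0713 = 4.2510

4.251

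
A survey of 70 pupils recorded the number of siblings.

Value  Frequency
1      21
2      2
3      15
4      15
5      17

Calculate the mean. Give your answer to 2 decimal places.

Values: 1, 2, 3, 4, 5
Σfx = 21×1 + 2×2 + 15×3 + 15×4 + 17×5 = 215
n = Σf = 70
Mean = 215 / 70 = 3.0714

3.07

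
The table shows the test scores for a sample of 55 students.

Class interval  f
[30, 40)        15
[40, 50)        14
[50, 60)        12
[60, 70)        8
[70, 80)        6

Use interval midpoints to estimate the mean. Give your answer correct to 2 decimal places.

Midpoints: 35, 45, 55, 65, 75
Σfm = 15×35 + 14×45 + 12×55 + 8×65 + 6×75 = 2785
n = Σf = 55
Mean = 2785 / 55 = 50.6364

50.64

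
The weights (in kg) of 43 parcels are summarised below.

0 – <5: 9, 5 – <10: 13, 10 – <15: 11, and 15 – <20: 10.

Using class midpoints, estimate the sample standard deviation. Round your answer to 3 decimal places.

Midpoints: 2.5, 7.5, 12.5, 17.5
n = 43, Σfm = 432.5, mean = 10.0581
Σfm² = 5568.75
Σf(m − x̄)² = Σfm² − (Σfm)²/n = 5568.75 − 432.5²/43 = 1218.6047
Sample variance = 1218.6047 / 42 = 29.0144
Standard deviation = √29.0144 = 5.3865

5.387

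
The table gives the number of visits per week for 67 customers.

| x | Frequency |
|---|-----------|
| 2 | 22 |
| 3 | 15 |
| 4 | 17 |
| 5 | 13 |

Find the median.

Cumulative frequencies: 22, 37, 54, 67
n = 67, so the median is the value in position (n+1)/2 = 34.
Position 34 falls at value 3.

3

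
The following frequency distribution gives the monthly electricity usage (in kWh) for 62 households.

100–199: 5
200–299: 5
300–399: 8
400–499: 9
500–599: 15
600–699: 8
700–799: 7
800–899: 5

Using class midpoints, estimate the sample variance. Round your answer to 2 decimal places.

39093.07

Midpoints: 149.5, 249.5, 349.5, 449.5, 549.5, 649.5, 749.5, 849.5
n = 62, Σfm = 31769, mean = 512.4032
Σfm² = 18663215.5
Σf(m − x̄)² = Σfm² − (Σfm)²/n = 18663215.5 − 31769²/62 = 2384677.4194
Sample variance = 2384677.4194 / 61 = 39093.0724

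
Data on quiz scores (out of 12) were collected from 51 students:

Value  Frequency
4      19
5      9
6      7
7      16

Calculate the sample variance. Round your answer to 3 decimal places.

1.643

Values: 4, 5, 6, 7
n = 51, Σfx = 275, mean = 5.3922
Σfx² = 1565
Σf(x − x̄)² = Σfx² − (Σfx)²/n = 1565 − 275²/51 = 82.1569
Sample variance = 82.1569 / 50 = 1.6431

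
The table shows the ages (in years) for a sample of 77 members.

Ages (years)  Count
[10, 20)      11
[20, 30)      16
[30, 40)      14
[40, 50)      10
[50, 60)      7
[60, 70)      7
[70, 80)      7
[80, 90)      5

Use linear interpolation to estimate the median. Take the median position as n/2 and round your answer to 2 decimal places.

38.21

Cumulative frequencies: 11, 27, 41, 51, 58, 65, 72, 77
n = 77; position = n/2 = 38.5.
This falls in the class [30, 40): L = 30, F = 27, f = 14, h = 10.
Median ≈ 30 + ((38.5 − 27) / 14) × 10 = 38.2143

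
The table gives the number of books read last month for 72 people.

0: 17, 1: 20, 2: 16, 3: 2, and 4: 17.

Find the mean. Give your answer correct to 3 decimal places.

1.750

Values: 0, 1, 2, 3, 4
Σfx = 17×0 + 20×1 + 16×2 + 2×3 + 17×4 = 126
n = Σf = 72
Mean = 126 / 72 = 1.7500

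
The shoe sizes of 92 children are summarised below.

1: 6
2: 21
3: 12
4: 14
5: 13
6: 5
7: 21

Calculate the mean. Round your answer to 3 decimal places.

4.152

Values: 1, 2, 3, 4, 5, 6, 7
Σfx = 6×1 + 21×2 + 12×3 + 14×4 + 13×5 + 5×6 + 21×7 = 382
n = Σf = 92
Mean = 382 / 92 = 4.1522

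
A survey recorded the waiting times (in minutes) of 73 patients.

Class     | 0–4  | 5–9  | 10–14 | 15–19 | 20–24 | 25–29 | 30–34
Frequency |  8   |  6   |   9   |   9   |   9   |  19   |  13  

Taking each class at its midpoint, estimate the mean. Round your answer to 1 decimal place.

Midpoints: 2, 7, 12, 17, 22, 27, 32
Σfm = 8×2 + 6×7 + 9×12 + 9×17 + 9×22 + 19×27 + 13×32 = 1446
n = Σf = 73
Mean = 1446 / 73 = 19.8082

19.8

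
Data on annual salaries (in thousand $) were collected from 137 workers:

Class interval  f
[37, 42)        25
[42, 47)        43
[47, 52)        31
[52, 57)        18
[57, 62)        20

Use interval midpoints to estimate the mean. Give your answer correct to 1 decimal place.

Midpoints: 39.5, 44.5, 49.5, 54.5, 59.5
Σfm = 25×39.5 + 43×44.5 + 31×49.5 + 18×54.5 + 20×59.5 = 6606.5
n = Σf = 137
Mean = 6606.5 / 137 = 48.2226

48.2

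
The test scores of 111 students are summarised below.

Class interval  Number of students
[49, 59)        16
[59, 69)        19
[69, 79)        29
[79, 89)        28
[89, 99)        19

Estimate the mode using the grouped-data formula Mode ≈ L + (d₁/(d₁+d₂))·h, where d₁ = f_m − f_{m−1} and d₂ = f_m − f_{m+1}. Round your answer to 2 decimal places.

78.09

Modal class: [69, 79) (highest frequency 29).
d₁ = 29 − 19 = 10, d₂ = 29 − 28 = 1
Mode ≈ 69 + (10/(10+1)) × 10 = 69 + 9.0909 = 78.0909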